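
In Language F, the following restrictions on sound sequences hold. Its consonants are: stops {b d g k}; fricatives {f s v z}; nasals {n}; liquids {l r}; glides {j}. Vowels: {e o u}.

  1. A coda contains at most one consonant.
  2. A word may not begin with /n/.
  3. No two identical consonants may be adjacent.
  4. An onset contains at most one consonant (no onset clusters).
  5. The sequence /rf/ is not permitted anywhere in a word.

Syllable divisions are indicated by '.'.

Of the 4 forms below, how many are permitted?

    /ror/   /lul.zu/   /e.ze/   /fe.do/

/ror/ — σ1 onset /r/, coda /r/ ok → permitted
/lul.zu/ — σ1 onset /l/, coda /l/ ok; σ2 onset /z/, coda /∅/ ok → permitted
/e.ze/ — σ1 onset /∅/, coda /∅/ ok; σ2 onset /z/, coda /∅/ ok → permitted
/fe.do/ — σ1 onset /f/, coda /∅/ ok; σ2 onset /d/, coda /∅/ ok → permitted
Permitted: /ror/, /lul.zu/, /e.ze/, /fe.do/ → 4.

4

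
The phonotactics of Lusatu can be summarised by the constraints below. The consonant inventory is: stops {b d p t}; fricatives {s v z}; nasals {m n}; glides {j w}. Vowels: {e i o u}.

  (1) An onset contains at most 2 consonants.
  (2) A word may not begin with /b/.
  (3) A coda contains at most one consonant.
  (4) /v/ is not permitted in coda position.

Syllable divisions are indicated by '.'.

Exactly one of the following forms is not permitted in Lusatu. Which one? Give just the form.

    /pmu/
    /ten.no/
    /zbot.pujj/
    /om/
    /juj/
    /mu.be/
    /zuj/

/pmu/ — σ1 onset /pm/ (2C), coda /∅/ ok → permitted
/ten.no/ — σ1 onset /t/, coda /n/ ok; σ2 onset /n/, coda /∅/ ok → permitted
/zbot.pujj/ — violates constraint 3: syllable 2 coda /jj/ has 2 consonants (> 1) → not permitted
/om/ — σ1 onset /∅/, coda /m/ ok → permitted
/juj/ — σ1 onset /j/, coda /j/ ok → permitted
/mu.be/ — σ1 onset /m/, coda /∅/ ok; σ2 onset /b/, coda /∅/ ok → permitted
/zuj/ — σ1 onset /z/, coda /j/ ok → permitted

/zbot.pujj/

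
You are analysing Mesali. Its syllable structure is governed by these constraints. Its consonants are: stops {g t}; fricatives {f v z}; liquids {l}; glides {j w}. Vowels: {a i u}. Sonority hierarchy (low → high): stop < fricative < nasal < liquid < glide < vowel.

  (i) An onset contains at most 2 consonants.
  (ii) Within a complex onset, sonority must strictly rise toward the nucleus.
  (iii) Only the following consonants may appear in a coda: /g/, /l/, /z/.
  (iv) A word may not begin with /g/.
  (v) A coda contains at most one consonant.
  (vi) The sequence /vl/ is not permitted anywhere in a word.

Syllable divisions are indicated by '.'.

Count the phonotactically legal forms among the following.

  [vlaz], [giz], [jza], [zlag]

[vlaz] — violates constraint (vi): contains banned sequence /vl/ → phonotactically illegal
[giz] — violates constraint (iv): word begins with /g/ → phonotactically illegal
[jza] — violates constraint (ii): syllable 1 onset /jz/: /j/ (glide, 5) → /z/ (fricative, 2) does not rise → phonotactically illegal
[zlag] — σ1 onset /zl/ (2→4 rises), coda /g/ ok → phonotactically legal
Phonotactically legal: [zlag] → 1.

1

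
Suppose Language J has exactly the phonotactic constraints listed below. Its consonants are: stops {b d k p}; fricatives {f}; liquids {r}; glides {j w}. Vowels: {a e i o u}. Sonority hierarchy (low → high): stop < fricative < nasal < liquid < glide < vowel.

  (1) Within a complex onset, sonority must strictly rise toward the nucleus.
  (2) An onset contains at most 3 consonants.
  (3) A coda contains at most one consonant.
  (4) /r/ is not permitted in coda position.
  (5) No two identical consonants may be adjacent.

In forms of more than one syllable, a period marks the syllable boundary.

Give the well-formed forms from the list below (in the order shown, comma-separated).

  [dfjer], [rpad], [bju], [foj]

[bju], [foj]

[dfjer] — violates constraint 4: syllable 1 coda contains /r/ → ill-formed
[rpad] — violates constraint 1: syllable 1 onset /rp/: /r/ (liquid, 4) → /p/ (stop, 1) does not rise → ill-formed
[bju] — σ1 onset /bj/ (1→5 rises), coda /∅/ ok → well-formed
[foj] — σ1 onset /f/, coda /j/ ok → well-formed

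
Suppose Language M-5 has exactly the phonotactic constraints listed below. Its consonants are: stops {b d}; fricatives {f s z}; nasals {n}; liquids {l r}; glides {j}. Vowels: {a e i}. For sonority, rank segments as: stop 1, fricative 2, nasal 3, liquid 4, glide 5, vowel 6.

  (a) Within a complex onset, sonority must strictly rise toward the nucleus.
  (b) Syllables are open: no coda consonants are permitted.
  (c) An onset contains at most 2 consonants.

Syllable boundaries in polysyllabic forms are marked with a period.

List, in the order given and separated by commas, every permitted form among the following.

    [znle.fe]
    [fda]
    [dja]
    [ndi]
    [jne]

[znle.fe] — violates constraint (c): syllable 1 onset /znl/ has 3 consonants (> 2) → not permitted
[fda] — violates constraint (a): syllable 1 onset /fd/: /f/ (fricative, 2) → /d/ (stop, 1) does not rise → not permitted
[dja] — σ1 onset /dj/ (1→5 rises), coda /∅/ ok → permitted
[ndi] — violates constraint (a): syllable 1 onset /nd/: /n/ (nasal, 3) → /d/ (stop, 1) does not rise → not permitted
[jne] — violates constraint (a): syllable 1 onset /jn/: /j/ (glide, 5) → /n/ (nasal, 3) does not rise → not permitted

[dja]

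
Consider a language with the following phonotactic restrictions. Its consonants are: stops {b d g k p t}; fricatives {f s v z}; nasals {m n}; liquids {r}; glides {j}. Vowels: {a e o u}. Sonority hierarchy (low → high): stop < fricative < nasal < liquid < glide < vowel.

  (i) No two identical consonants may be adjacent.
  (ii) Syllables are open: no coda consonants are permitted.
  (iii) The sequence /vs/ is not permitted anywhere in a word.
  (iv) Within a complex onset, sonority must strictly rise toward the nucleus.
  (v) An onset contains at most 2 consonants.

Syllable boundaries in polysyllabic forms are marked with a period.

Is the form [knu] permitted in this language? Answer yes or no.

[knu] — σ1 onset /kn/ (1→3 rises), coda /∅/ ok → permitted

yes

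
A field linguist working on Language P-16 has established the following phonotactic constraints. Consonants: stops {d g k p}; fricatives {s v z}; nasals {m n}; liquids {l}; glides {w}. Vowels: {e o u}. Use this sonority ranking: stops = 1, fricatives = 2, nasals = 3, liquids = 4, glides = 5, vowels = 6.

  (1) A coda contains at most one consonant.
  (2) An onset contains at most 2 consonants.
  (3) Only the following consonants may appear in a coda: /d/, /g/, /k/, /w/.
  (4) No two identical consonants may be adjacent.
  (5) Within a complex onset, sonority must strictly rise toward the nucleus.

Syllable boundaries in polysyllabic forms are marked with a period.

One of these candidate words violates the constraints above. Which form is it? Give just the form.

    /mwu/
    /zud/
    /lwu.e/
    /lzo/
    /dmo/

/lzo/

/mwu/ — σ1 onset /mw/ (3→5 rises), coda /∅/ ok → phonotactically legal
/zud/ — σ1 onset /z/, coda /d/ ok → phonotactically legal
/lwu.e/ — σ1 onset /lw/ (4→5 rises), coda /∅/ ok; σ2 onset /∅/, coda /∅/ ok → phonotactically legal
/lzo/ — violates constraint 5: syllable 1 onset /lz/: /l/ (liquid, 4) → /z/ (fricative, 2) does not rise → phonotactically illegal
/dmo/ — σ1 onset /dm/ (1→3 rises), coda /∅/ ok → phonotactically legal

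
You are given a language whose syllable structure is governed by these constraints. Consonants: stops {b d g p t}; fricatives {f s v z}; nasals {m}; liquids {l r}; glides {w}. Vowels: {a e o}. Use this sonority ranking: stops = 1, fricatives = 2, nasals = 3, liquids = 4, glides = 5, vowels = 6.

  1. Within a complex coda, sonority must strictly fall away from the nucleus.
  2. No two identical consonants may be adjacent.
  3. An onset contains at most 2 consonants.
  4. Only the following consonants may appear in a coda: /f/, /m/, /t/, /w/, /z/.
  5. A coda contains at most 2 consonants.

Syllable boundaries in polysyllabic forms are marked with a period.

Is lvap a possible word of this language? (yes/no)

no

lvap — violates constraint 4: syllable 1 coda contains /p/, which is not a licensed coda consonant → not permitted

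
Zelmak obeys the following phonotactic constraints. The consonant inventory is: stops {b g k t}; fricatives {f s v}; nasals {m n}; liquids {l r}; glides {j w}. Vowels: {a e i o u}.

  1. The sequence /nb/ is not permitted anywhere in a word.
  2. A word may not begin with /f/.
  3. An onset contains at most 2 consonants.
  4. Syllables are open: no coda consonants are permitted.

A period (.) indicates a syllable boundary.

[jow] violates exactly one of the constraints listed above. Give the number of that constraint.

[jow]: syllable 1 coda /w/ has 1 consonant (> 0).
This is a violation of constraint 4: "Syllables are open: no coda consonants are permitted."
The remaining constraints (1, 2, 3) are satisfied.

4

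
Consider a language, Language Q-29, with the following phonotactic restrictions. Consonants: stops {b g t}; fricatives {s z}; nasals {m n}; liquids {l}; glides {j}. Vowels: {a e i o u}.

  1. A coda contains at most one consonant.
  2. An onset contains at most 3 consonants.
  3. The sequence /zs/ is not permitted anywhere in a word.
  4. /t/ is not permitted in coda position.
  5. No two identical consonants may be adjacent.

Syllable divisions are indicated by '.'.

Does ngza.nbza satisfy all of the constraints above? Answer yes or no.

ngza.nbza — σ1 onset /ngz/ (3C), coda /∅/ ok; σ2 onset /nbz/ (3C), coda /∅/ ok → licit

yes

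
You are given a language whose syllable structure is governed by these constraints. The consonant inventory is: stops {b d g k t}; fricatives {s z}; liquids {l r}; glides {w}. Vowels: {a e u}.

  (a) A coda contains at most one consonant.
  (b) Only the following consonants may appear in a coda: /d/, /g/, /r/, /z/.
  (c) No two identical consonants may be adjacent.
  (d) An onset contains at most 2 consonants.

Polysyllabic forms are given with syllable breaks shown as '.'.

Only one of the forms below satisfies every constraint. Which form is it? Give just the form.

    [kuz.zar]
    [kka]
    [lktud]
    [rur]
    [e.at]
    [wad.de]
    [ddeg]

[rur]

[kuz.zar] — violates constraint (c): adjacent identical consonants /zz/ → illicit
[kka] — violates constraint (c): adjacent identical consonants /kk/ → illicit
[lktud] — violates constraint (d): syllable 1 onset /lkt/ has 3 consonants (> 2) → illicit
[rur] — σ1 onset /r/, coda /r/ ok → licit
[e.at] — violates constraint (b): syllable 2 coda contains /t/, which is not a licensed coda consonant → illicit
[wad.de] — violates constraint (c): adjacent identical consonants /dd/ → illicit
[ddeg] — violates constraint (c): adjacent identical consonants /dd/ → illicit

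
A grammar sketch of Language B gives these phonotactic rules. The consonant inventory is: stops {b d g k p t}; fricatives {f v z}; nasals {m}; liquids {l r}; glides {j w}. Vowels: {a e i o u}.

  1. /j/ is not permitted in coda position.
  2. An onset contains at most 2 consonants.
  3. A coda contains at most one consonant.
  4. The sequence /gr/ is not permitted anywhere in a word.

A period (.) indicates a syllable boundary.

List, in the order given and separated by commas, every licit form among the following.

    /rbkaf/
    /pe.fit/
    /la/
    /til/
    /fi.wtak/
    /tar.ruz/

/rbkaf/ — violates constraint 2: syllable 1 onset /rbk/ has 3 consonants (> 2) → illicit
/pe.fit/ — σ1 onset /p/, coda /∅/ ok; σ2 onset /f/, coda /t/ ok → licit
/la/ — σ1 onset /l/, coda /∅/ ok → licit
/til/ — σ1 onset /t/, coda /l/ ok → licit
/fi.wtak/ — σ1 onset /f/, coda /∅/ ok; σ2 onset /wt/ (2C), coda /k/ ok → licit
/tar.ruz/ — σ1 onset /t/, coda /r/ ok; σ2 onset /r/, coda /z/ ok → licit

/pe.fit/, /la/, /til/, /fi.wtak/, /tar.ruz/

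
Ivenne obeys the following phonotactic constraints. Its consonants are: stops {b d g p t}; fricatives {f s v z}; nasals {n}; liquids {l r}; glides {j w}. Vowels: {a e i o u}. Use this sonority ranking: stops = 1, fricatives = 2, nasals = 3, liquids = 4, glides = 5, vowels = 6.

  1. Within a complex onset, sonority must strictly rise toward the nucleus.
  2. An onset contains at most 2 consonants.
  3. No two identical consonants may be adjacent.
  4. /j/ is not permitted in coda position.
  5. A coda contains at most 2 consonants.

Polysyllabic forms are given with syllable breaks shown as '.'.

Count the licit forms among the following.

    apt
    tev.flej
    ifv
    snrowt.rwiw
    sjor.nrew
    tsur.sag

4

apt — σ1 onset /∅/, coda /pt/ (2C) ok → licit
tev.flej — violates constraint 4: syllable 2 coda contains /j/ → illicit
ifv — σ1 onset /∅/, coda /fv/ (2C) ok → licit
snrowt.rwiw — violates constraint 2: syllable 1 onset /snr/ has 3 consonants (> 2) → illicit
sjor.nrew — σ1 onset /sj/ (2→5 rises), coda /r/ ok; σ2 onset /nr/ (3→4 rises), coda /w/ ok → licit
tsur.sag — σ1 onset /ts/ (1→2 rises), coda /r/ ok; σ2 onset /s/, coda /g/ ok → licit
Licit: apt, ifv, sjor.nrew, tsur.sag → 4.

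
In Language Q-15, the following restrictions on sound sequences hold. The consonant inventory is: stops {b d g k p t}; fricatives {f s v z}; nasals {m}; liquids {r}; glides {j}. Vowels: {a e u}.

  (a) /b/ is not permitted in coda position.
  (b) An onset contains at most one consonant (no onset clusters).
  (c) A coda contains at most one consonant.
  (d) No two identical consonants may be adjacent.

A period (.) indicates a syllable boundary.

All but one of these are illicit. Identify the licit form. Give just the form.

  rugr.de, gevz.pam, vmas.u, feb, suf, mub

rugr.de — violates constraint (c): syllable 1 coda /gr/ has 2 consonants (> 1) → illicit
gevz.pam — violates constraint (c): syllable 1 coda /vz/ has 2 consonants (> 1) → illicit
vmas.u — violates constraint (b): syllable 1 onset /vm/ has 2 consonants (> 1) → illicit
feb — violates constraint (a): syllable 1 coda contains /b/ → illicit
suf — σ1 onset /s/, coda /f/ ok → licit
mub — violates constraint (a): syllable 1 coda contains /b/ → illicit

suf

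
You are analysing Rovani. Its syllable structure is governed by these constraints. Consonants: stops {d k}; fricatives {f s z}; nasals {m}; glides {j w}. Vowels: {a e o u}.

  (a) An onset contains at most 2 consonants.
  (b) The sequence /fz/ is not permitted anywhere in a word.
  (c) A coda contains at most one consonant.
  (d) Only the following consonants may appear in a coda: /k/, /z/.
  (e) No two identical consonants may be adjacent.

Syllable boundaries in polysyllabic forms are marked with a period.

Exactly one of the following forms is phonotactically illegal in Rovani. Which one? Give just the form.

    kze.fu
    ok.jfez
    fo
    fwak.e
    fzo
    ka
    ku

fzo

kze.fu — σ1 onset /kz/ (2C), coda /∅/ ok; σ2 onset /f/, coda /∅/ ok → phonotactically legal
ok.jfez — σ1 onset /∅/, coda /k/ ok; σ2 onset /jf/ (2C), coda /z/ ok → phonotactically legal
fo — σ1 onset /f/, coda /∅/ ok → phonotactically legal
fwak.e — σ1 onset /fw/ (2C), coda /k/ ok; σ2 onset /∅/, coda /∅/ ok → phonotactically legal
fzo — violates constraint (b): contains banned sequence /fz/ → phonotactically illegal
ka — σ1 onset /k/, coda /∅/ ok → phonotactically legal
ku — σ1 onset /k/, coda /∅/ ok → phonotactically legal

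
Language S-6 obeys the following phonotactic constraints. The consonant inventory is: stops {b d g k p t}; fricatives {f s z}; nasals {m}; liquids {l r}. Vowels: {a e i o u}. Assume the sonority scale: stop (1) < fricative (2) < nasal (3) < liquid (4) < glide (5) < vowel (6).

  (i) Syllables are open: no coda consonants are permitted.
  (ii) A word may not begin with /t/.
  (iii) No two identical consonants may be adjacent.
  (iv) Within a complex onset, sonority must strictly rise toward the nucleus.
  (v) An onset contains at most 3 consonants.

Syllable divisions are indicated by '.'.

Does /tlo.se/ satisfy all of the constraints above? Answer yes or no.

no

/tlo.se/ — violates constraint (ii): word begins with /t/ → illicit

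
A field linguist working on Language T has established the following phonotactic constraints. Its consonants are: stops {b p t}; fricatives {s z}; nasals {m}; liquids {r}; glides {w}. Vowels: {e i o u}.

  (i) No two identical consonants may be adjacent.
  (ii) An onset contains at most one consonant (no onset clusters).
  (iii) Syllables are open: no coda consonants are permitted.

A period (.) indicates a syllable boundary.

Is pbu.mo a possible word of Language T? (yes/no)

pbu.mo — violates constraint (ii): syllable 1 onset /pb/ has 2 consonants (> 1) → illicit

no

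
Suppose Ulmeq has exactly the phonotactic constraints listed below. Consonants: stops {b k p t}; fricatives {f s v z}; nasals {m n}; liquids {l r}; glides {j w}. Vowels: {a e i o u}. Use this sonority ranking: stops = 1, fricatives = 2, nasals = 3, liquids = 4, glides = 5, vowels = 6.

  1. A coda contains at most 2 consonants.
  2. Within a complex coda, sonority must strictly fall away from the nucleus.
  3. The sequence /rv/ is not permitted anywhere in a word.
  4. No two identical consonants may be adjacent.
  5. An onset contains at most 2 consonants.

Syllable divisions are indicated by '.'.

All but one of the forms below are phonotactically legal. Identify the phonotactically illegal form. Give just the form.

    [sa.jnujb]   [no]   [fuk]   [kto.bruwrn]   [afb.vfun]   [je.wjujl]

[kto.bruwrn]

[sa.jnujb] — σ1 onset /s/, coda /∅/ ok; σ2 onset /jn/ (2C), coda /jb/ (5→1 falls) ok → phonotactically legal
[no] — σ1 onset /n/, coda /∅/ ok → phonotactically legal
[fuk] — σ1 onset /f/, coda /k/ ok → phonotactically legal
[kto.bruwrn] — violates constraint 1: syllable 2 coda /wrn/ has 3 consonants (> 2) → phonotactically illegal
[afb.vfun] — σ1 onset /∅/, coda /fb/ (2→1 falls) ok; σ2 onset /vf/ (2C), coda /n/ ok → phonotactically legal
[je.wjujl] — σ1 onset /j/, coda /∅/ ok; σ2 onset /wj/ (2C), coda /jl/ (5→4 falls) ok → phonotactically legal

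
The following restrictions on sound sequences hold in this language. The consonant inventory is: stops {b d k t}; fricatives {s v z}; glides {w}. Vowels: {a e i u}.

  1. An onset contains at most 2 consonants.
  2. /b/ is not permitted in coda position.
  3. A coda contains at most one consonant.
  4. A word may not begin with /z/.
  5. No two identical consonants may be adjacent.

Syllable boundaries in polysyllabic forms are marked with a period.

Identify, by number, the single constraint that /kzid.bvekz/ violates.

3

/kzid.bvekz/: syllable 2 coda /kz/ has 2 consonants (> 1).
This is a violation of constraint 3: "A coda contains at most one consonant."
The remaining constraints (1, 2, 4, 5) are satisfied.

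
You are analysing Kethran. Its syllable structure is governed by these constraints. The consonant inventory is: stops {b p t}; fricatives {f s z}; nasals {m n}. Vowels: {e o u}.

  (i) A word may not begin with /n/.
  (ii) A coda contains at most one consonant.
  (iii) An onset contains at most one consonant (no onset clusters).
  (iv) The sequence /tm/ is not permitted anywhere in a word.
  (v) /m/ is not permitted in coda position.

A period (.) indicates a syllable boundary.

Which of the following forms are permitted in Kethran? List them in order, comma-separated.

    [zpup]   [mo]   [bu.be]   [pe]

[zpup] — violates constraint (iii): syllable 1 onset /zp/ has 2 consonants (> 1) → not permitted
[mo] — σ1 onset /m/, coda /∅/ ok → permitted
[bu.be] — σ1 onset /b/, coda /∅/ ok; σ2 onset /b/, coda /∅/ ok → permitted
[pe] — σ1 onset /p/, coda /∅/ ok → permitted

[mo], [bu.be], [pe]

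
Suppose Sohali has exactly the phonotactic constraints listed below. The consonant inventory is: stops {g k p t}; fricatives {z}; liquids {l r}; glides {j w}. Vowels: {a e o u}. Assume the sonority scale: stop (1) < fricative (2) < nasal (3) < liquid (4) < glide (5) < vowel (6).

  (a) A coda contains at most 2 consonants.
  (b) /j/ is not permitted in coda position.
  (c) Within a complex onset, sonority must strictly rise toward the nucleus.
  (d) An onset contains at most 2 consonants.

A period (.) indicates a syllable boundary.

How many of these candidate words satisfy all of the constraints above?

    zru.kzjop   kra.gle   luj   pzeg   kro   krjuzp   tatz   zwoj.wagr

4

zru.kzjop — violates constraint (d): syllable 2 onset /kzj/ has 3 consonants (> 2) → illicit
kra.gle — σ1 onset /kr/ (1→4 rises), coda /∅/ ok; σ2 onset /gl/ (1→4 rises), coda /∅/ ok → licit
luj — violates constraint (b): syllable 1 coda contains /j/ → illicit
pzeg — σ1 onset /pz/ (1→2 rises), coda /g/ ok → licit
kro — σ1 onset /kr/ (1→4 rises), coda /∅/ ok → licit
krjuzp — violates constraint (d): syllable 1 onset /krj/ has 3 consonants (> 2) → illicit
tatz — σ1 onset /t/, coda /tz/ (2C) ok → licit
zwoj.wagr — violates constraint (b): syllable 1 coda contains /j/ → illicit
Licit: kra.gle, pzeg, kro, tatz → 4.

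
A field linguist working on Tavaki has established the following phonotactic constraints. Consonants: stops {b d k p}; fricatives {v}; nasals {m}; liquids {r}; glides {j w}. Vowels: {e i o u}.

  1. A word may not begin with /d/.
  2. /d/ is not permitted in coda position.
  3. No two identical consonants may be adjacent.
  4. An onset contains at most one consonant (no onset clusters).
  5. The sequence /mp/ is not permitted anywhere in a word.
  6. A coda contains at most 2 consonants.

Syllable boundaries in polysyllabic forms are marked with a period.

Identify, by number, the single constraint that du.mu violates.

du.mu: word begins with /d/.
This is a violation of constraint 1: "A word may not begin with /d/."
The remaining constraints (2, 3, 4, 5, 6) are satisfied.

1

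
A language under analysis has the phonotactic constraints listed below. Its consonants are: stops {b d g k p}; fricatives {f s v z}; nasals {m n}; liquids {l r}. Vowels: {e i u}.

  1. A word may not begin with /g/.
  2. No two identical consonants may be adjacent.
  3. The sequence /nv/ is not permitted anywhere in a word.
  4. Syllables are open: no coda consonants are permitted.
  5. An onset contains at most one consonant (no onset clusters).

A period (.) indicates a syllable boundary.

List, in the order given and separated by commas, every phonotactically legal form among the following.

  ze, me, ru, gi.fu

ze — σ1 onset /z/, coda /∅/ ok → phonotactically legal
me — σ1 onset /m/, coda /∅/ ok → phonotactically legal
ru — σ1 onset /r/, coda /∅/ ok → phonotactically legal
gi.fu — violates constraint 1: word begins with /g/ → phonotactically illegal

ze, me, ru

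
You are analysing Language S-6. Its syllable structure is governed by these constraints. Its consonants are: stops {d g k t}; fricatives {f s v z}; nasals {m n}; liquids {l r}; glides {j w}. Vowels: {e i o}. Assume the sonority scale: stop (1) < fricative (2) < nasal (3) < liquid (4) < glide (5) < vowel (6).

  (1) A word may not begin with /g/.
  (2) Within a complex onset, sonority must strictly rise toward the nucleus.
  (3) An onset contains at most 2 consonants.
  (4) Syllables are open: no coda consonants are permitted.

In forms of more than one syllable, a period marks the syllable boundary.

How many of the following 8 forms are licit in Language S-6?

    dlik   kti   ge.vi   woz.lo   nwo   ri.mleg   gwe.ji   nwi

2

dlik — violates constraint 4: syllable 1 coda /k/ has 1 consonant (> 0) → illicit
kti — violates constraint 2: syllable 1 onset /kt/: /k/ (stop, 1) → /t/ (stop, 1) does not rise → illicit
ge.vi — violates constraint 1: word begins with /g/ → illicit
woz.lo — violates constraint 4: syllable 1 coda /z/ has 1 consonant (> 0) → illicit
nwo — σ1 onset /nw/ (3→5 rises), coda /∅/ ok → licit
ri.mleg — violates constraint 4: syllable 2 coda /g/ has 1 consonant (> 0) → illicit
gwe.ji — violates constraint 1: word begins with /g/ → illicit
nwi — σ1 onset /nw/ (3→5 rises), coda /∅/ ok → licit
Licit: nwo, nwi → 2.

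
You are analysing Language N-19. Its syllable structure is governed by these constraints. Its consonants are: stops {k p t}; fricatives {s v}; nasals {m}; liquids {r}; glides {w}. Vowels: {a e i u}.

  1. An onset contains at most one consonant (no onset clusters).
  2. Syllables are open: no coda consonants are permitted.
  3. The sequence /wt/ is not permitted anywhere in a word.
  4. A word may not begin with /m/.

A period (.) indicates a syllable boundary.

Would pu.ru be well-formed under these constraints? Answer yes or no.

pu.ru — σ1 onset /p/, coda /∅/ ok; σ2 onset /r/, coda /∅/ ok → well-formed

yes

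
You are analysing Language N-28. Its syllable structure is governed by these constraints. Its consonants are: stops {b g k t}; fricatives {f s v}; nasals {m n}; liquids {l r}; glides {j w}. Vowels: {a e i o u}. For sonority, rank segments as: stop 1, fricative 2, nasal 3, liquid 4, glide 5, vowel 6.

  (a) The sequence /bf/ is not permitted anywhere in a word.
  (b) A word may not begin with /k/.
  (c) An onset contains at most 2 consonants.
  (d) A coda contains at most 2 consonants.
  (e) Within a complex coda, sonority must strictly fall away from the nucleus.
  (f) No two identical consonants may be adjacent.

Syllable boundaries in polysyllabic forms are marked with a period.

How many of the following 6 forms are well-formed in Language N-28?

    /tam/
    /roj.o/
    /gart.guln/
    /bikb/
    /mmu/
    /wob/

/tam/ — σ1 onset /t/, coda /m/ ok → well-formed
/roj.o/ — σ1 onset /r/, coda /j/ ok; σ2 onset /∅/, coda /∅/ ok → well-formed
/gart.guln/ — σ1 onset /g/, coda /rt/ (4→1 falls) ok; σ2 onset /g/, coda /ln/ (4→3 falls) ok → well-formed
/bikb/ — violates constraint (e): syllable 1 coda /kb/: /k/ (stop, 1) → /b/ (stop, 1) does not fall → ill-formed
/mmu/ — violates constraint (f): adjacent identical consonants /mm/ → ill-formed
/wob/ — σ1 onset /w/, coda /b/ ok → well-formed
Well-formed: /tam/, /roj.o/, /gart.guln/, /wob/ → 4.

4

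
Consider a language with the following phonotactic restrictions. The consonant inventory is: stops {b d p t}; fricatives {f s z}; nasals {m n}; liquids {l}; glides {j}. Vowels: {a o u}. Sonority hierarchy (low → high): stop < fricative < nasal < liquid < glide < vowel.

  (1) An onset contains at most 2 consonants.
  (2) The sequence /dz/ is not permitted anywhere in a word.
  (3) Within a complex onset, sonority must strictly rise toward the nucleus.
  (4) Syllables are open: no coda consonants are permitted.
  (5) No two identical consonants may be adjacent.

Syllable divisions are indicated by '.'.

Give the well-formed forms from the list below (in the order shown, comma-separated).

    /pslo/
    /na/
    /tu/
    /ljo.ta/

/na/, /tu/, /ljo.ta/

/pslo/ — violates constraint 1: syllable 1 onset /psl/ has 3 consonants (> 2) → ill-formed
/na/ — σ1 onset /n/, coda /∅/ ok → well-formed
/tu/ — σ1 onset /t/, coda /∅/ ok → well-formed
/ljo.ta/ — σ1 onset /lj/ (4→5 rises), coda /∅/ ok; σ2 onset /t/, coda /∅/ ok → well-formed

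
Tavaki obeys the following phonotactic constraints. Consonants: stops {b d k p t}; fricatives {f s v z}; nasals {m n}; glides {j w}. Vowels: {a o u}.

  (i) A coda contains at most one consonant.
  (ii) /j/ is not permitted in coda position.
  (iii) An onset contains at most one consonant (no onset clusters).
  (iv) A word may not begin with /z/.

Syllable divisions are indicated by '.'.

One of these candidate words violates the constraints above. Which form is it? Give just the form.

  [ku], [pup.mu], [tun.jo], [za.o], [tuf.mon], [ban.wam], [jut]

[za.o]

[ku] — σ1 onset /k/, coda /∅/ ok → permitted
[pup.mu] — σ1 onset /p/, coda /p/ ok; σ2 onset /m/, coda /∅/ ok → permitted
[tun.jo] — σ1 onset /t/, coda /n/ ok; σ2 onset /j/, coda /∅/ ok → permitted
[za.o] — violates constraint (iv): word begins with /z/ → not permitted
[tuf.mon] — σ1 onset /t/, coda /f/ ok; σ2 onset /m/, coda /n/ ok → permitted
[ban.wam] — σ1 onset /b/, coda /n/ ok; σ2 onset /w/, coda /m/ ok → permitted
[jut] — σ1 onset /j/, coda /t/ ok → permitted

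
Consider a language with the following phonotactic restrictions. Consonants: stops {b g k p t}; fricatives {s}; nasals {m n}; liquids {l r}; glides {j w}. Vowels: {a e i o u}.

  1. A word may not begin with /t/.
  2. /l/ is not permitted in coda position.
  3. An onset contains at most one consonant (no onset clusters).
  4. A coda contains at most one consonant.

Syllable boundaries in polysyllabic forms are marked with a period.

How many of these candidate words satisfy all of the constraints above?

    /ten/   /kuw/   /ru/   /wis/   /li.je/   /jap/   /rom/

6

/ten/ — violates constraint 1: word begins with /t/ → illicit
/kuw/ — σ1 onset /k/, coda /w/ ok → licit
/ru/ — σ1 onset /r/, coda /∅/ ok → licit
/wis/ — σ1 onset /w/, coda /s/ ok → licit
/li.je/ — σ1 onset /l/, coda /∅/ ok; σ2 onset /j/, coda /∅/ ok → licit
/jap/ — σ1 onset /j/, coda /p/ ok → licit
/rom/ — σ1 onset /r/, coda /m/ ok → licit
Licit: /kuw/, /ru/, /wis/, /li.je/, /jap/, /rom/ → 6.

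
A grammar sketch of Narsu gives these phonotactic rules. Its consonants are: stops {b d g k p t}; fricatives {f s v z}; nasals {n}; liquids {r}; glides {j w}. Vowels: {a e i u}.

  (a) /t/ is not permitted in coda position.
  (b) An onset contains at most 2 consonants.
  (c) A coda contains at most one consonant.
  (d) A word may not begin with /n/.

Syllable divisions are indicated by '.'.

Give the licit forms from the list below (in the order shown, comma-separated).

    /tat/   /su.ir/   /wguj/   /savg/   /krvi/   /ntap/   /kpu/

/tat/ — violates constraint (a): syllable 1 coda contains /t/ → illicit
/su.ir/ — σ1 onset /s/, coda /∅/ ok; σ2 onset /∅/, coda /r/ ok → licit
/wguj/ — σ1 onset /wg/ (2C), coda /j/ ok → licit
/savg/ — violates constraint (c): syllable 1 coda /vg/ has 2 consonants (> 1) → illicit
/krvi/ — violates constraint (b): syllable 1 onset /krv/ has 3 consonants (> 2) → illicit
/ntap/ — violates constraint (d): word begins with /n/ → illicit
/kpu/ — σ1 onset /kp/ (2C), coda /∅/ ok → licit

/su.ir/, /wguj/, /kpu/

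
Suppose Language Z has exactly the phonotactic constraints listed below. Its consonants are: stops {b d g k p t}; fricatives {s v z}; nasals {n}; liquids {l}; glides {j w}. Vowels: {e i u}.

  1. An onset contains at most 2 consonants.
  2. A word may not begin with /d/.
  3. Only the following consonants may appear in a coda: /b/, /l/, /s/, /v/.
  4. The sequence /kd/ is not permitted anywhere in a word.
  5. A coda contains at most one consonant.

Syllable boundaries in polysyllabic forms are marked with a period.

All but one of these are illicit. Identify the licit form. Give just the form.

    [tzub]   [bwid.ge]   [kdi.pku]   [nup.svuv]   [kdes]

[tzub]

[tzub] — σ1 onset /tz/ (2C), coda /b/ ok → licit
[bwid.ge] — violates constraint 3: syllable 1 coda contains /d/, which is not a licensed coda consonant → illicit
[kdi.pku] — violates constraint 4: contains banned sequence /kd/ → illicit
[nup.svuv] — violates constraint 3: syllable 1 coda contains /p/, which is not a licensed coda consonant → illicit
[kdes] — violates constraint 4: contains banned sequence /kd/ → illicit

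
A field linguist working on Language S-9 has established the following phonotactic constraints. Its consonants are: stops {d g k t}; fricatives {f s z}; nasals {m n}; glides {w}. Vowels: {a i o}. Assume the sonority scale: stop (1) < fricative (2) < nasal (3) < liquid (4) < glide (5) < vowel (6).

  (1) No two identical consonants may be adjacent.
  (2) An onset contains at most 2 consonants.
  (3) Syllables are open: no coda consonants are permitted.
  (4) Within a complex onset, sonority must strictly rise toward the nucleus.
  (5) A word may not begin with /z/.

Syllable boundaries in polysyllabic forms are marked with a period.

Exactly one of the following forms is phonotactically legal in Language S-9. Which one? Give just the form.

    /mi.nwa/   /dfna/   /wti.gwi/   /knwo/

/mi.nwa/ — σ1 onset /m/, coda /∅/ ok; σ2 onset /nw/ (3→5 rises), coda /∅/ ok → phonotactically legal
/dfna/ — violates constraint 2: syllable 1 onset /dfn/ has 3 consonants (> 2) → phonotactically illegal
/wti.gwi/ — violates constraint 4: syllable 1 onset /wt/: /w/ (glide, 5) → /t/ (stop, 1) does not rise → phonotactically illegal
/knwo/ — violates constraint 2: syllable 1 onset /knw/ has 3 consonants (> 2) → phonotactically illegal

/mi.nwa/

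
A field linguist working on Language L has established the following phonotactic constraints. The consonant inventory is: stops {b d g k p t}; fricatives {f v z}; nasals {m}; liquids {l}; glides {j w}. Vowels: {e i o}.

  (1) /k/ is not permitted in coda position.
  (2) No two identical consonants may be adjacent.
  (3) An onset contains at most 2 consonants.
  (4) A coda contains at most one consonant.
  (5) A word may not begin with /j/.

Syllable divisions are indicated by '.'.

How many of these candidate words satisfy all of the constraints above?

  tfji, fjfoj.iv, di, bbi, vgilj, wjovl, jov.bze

1

tfji — violates constraint 3: syllable 1 onset /tfj/ has 3 consonants (> 2) → ill-formed
fjfoj.iv — violates constraint 3: syllable 1 onset /fjf/ has 3 consonants (> 2) → ill-formed
di — σ1 onset /d/, coda /∅/ ok → well-formed
bbi — violates constraint 2: adjacent identical consonants /bb/ → ill-formed
vgilj — violates constraint 4: syllable 1 coda /lj/ has 2 consonants (> 1) → ill-formed
wjovl — violates constraint 4: syllable 1 coda /vl/ has 2 consonants (> 1) → ill-formed
jov.bze — violates constraint 5: word begins with /j/ → ill-formed
Well-formed: di → 1.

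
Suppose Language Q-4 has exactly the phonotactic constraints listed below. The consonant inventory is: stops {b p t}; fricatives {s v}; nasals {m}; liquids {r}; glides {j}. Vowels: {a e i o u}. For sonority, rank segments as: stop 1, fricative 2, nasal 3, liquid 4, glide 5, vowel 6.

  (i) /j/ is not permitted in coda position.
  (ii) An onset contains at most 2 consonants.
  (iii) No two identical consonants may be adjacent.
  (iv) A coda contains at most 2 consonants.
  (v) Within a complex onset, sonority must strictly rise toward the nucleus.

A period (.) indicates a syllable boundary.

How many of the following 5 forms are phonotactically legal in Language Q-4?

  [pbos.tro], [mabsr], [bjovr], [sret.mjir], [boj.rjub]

2

[pbos.tro] — violates constraint (v): syllable 1 onset /pb/: /p/ (stop, 1) → /b/ (stop, 1) does not rise → phonotactically illegal
[mabsr] — violates constraint (iv): syllable 1 coda /bsr/ has 3 consonants (> 2) → phonotactically illegal
[bjovr] — σ1 onset /bj/ (1→5 rises), coda /vr/ (2C) ok → phonotactically legal
[sret.mjir] — σ1 onset /sr/ (2→4 rises), coda /t/ ok; σ2 onset /mj/ (3→5 rises), coda /r/ ok → phonotactically legal
[boj.rjub] — violates constraint (i): syllable 1 coda contains /j/ → phonotactically illegal
Phonotactically legal: [bjovr], [sret.mjir] → 2.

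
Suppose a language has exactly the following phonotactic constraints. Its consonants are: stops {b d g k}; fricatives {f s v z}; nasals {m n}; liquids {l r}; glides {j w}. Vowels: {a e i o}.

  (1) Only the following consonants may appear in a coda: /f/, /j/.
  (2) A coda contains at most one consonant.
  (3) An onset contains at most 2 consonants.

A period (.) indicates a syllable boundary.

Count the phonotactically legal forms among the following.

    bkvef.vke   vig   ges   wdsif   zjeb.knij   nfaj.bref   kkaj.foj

2

bkvef.vke — violates constraint 3: syllable 1 onset /bkv/ has 3 consonants (> 2) → phonotactically illegal
vig — violates constraint 1: syllable 1 coda contains /g/, which is not a licensed coda consonant → phonotactically illegal
ges — violates constraint 1: syllable 1 coda contains /s/, which is not a licensed coda consonant → phonotactically illegal
wdsif — violates constraint 3: syllable 1 onset /wds/ has 3 consonants (> 2) → phonotactically illegal
zjeb.knij — violates constraint 1: syllable 1 coda contains /b/, which is not a licensed coda consonant → phonotactically illegal
nfaj.bref — σ1 onset /nf/ (2C), coda /j/ ok; σ2 onset /br/ (2C), coda /f/ ok → phonotactically legal
kkaj.foj — σ1 onset /kk/ (2C), coda /j/ ok; σ2 onset /f/, coda /j/ ok → phonotactically legal
Phonotactically legal: nfaj.bref, kkaj.foj → 2.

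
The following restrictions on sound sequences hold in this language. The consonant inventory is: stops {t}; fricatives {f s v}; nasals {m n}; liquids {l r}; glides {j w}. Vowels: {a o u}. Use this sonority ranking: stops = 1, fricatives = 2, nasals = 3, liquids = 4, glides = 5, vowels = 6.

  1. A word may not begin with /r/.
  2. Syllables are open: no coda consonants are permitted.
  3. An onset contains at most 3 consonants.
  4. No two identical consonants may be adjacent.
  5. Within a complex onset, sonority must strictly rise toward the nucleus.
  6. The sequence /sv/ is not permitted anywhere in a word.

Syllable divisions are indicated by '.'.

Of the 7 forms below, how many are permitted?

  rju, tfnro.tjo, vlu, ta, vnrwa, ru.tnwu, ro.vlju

rju — violates constraint 1: word begins with /r/ → not permitted
tfnro.tjo — violates constraint 3: syllable 1 onset /tfnr/ has 4 consonants (> 3) → not permitted
vlu — σ1 onset /vl/ (2→4 rises), coda /∅/ ok → permitted
ta — σ1 onset /t/, coda /∅/ ok → permitted
vnrwa — violates constraint 3: syllable 1 onset /vnrw/ has 4 consonants (> 3) → not permitted
ru.tnwu — violates constraint 1: word begins with /r/ → not permitted
ro.vlju — violates constraint 1: word begins with /r/ → not permitted
Permitted: vlu, ta → 2.

2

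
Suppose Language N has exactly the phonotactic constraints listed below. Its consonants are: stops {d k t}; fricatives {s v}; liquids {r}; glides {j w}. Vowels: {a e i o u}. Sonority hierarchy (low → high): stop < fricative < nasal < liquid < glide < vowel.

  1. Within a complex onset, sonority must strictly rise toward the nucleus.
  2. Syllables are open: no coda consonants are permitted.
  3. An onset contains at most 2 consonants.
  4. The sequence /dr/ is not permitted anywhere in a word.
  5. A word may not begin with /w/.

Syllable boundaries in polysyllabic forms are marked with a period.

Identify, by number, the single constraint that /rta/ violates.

1

/rta/: syllable 1 onset /rt/: /r/ (liquid, 4) → /t/ (stop, 1) does not rise.
This is a violation of constraint 1: "Within a complex onset, sonority must strictly rise toward the nucleus."
The remaining constraints (2, 3, 4, 5) are satisfied.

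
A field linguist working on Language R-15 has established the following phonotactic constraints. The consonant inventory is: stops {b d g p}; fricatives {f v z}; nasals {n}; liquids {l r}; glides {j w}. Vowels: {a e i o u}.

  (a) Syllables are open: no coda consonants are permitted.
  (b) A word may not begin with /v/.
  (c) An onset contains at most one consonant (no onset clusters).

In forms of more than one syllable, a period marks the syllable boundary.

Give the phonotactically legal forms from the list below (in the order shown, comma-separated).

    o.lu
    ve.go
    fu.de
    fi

o.lu — σ1 onset /∅/, coda /∅/ ok; σ2 onset /l/, coda /∅/ ok → phonotactically legal
ve.go — violates constraint (b): word begins with /v/ → phonotactically illegal
fu.de — σ1 onset /f/, coda /∅/ ok; σ2 onset /d/, coda /∅/ ok → phonotactically legal
fi — σ1 onset /f/, coda /∅/ ok → phonotactically legal

o.lu, fu.de, fi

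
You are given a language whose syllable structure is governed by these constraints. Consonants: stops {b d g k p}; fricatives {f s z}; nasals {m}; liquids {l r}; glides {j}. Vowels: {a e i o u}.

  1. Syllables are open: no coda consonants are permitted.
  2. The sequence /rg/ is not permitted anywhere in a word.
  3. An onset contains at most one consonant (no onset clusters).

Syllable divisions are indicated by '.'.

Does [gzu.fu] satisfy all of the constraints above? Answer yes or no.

no

[gzu.fu] — violates constraint 3: syllable 1 onset /gz/ has 2 consonants (> 1) → illicit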